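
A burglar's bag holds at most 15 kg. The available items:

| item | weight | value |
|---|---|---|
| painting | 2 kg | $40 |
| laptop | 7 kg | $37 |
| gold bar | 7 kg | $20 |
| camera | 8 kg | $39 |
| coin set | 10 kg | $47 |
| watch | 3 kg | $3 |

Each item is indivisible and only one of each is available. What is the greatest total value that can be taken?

$90

Check high-value combinations within 15 kg:
- painting+coin set+watch: weight 2+10+3=15, value 40+47+3=90
- painting+coin set: weight 2+10=12, value 40+47=87
- painting+camera+watch: weight 2+8+3=13, value 40+39+3=82
- painting+laptop+watch: weight 2+7+3=12, value 40+37+3=80
Best: $90.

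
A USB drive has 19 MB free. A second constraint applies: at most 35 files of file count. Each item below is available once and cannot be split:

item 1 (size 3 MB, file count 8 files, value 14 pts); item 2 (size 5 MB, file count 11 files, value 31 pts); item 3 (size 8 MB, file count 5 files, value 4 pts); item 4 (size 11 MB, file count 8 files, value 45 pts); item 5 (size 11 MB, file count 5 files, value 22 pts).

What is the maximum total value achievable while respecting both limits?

Feasible sets respecting both limits:
- item 1+item 2+item 4: size 19, file count 27, value 90
- item 2+item 4: size 16, file count 19, value 76
- item 1+item 2+item 5: size 19, file count 24, value 67
- item 1+item 4: size 14, file count 16, value 59
Best: 90 pts.

90 pts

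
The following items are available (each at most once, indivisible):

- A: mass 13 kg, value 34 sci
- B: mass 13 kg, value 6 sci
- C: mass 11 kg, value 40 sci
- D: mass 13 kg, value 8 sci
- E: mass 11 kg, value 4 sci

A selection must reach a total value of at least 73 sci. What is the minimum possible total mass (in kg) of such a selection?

Subsets with value ≥ 73, sorted by total mass:
- A+C: mass 24, value 74
- A+C+E: mass 35, value 78
- A+C+D: mass 37, value 82
- A+B+C: mass 37, value 80
Minimum mass: 24 kg.

24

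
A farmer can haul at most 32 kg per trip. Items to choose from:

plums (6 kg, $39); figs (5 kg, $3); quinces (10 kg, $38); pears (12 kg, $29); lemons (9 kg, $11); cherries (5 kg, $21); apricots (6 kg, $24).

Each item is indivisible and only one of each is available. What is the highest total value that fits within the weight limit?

$125

Check high-value combinations within 32 kg:
- plums+figs+quinces+cherries+apricots: weight 6+5+10+5+6=32, value 39+3+38+21+24=125
- plums+quinces+cherries+apricots: weight 6+10+5+6=27, value 39+38+21+24=122
- plums+pears+cherries+apricots: weight 6+12+5+6=29, value 39+29+21+24=113
- plums+quinces+lemons+apricots: weight 6+10+9+6=31, value 39+38+11+24=112
Best: $125.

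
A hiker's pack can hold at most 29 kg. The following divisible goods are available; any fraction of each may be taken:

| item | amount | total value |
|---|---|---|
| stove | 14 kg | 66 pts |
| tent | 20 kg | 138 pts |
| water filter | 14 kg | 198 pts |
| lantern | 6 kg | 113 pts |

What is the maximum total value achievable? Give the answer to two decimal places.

Take in order of value per unit:
- lantern (113/6 per unit): all 6 → value 113, running total 113.00
- water filter (198/14 per unit): all 14 → value 198, running total 311.00
- tent (138/20 per unit): 9 of 20 → value 9×138/20 = 62.1000, running total 373.10
Total 373.10.

373.10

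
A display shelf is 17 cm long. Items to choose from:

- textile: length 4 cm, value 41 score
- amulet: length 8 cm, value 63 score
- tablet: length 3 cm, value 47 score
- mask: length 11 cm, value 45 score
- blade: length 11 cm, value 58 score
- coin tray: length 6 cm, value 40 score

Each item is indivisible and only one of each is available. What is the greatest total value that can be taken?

151 score

This is a 0/1 knapsack; check combinations near the capacity.
- textile+amulet+tablet: length 4+8+3=15, value 41+63+47=151
- amulet+tablet+coin tray: length 8+3+6=17, value 63+47+40=150
- textile+tablet+coin tray: length 4+3+6=13, value 41+47+40=128
- amulet+tablet: length 8+3=11, value 63+47=110
- tablet+blade: length 3+11=14, value 47+58=105
Best: 151 score.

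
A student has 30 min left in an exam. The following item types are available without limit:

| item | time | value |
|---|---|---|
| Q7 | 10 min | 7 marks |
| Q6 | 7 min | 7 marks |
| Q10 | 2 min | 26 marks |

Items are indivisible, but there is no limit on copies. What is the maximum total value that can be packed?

Best value-per-unit is Q10 at 26/2, and filling with it alone uses time 15×2=30. No mix of the others beats 15×26 = 390.

390 marks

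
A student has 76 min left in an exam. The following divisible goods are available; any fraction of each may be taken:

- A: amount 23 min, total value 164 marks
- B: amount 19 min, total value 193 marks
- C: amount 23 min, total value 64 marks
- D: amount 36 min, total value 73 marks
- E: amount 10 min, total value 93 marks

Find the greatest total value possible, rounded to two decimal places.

Take in order of value per unit:
- B (193/19 per unit): all 19 → value 193, running total 193.00
- E (93/10 per unit): all 10 → value 93, running total 286.00
- A (164/23 per unit): all 23 → value 164, running total 450.00
- C (64/23 per unit): all 23 → value 64, running total 514.00
- D (73/36 per unit): 1 of 36 → value 1×73/36 = 2.0278, running total 516.03
Total 516.03.

516.03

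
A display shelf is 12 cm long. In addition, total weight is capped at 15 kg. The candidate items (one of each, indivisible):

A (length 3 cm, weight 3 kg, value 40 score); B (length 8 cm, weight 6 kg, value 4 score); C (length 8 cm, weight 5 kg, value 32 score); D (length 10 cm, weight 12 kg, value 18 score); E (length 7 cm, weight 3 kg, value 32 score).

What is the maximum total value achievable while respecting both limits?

Feasible sets respecting both limits:
- A+C: length 11, weight 8, value 72
- A+E: length 10, weight 6, value 72
- A+B: length 11, weight 9, value 44
- A: length 3, weight 3, value 40
Best: 72 score.

72 score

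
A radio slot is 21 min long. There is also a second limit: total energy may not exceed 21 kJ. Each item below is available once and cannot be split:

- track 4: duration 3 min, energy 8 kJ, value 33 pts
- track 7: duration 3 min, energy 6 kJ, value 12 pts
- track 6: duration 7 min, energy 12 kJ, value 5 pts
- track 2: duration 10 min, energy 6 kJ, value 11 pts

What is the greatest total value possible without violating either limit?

56 pts

Feasible sets respecting both limits:
- track 4+track 7+track 2: duration 16, energy 20, value 56
- track 4+track 7: duration 6, energy 14, value 45
- track 4+track 2: duration 13, energy 14, value 44
Best: 56 pts.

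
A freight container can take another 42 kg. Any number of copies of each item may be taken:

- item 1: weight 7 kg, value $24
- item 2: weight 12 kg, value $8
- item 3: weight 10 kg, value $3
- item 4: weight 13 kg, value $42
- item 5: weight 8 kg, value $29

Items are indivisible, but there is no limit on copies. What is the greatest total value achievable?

$145

Best value-per-unit is item 5 at 29/8, and filling with it alone uses weight 5×8=40. No mix of the others beats 5×29 = 145.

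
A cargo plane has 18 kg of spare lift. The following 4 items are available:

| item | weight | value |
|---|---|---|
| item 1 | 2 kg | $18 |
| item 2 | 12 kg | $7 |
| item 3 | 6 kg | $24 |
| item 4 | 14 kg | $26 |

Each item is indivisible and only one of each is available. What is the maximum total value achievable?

$44

Check high-value combinations within 18 kg:
- item 1+item 4: weight 2+14=16, value 18+26=44
- item 1+item 3: weight 2+6=8, value 18+24=42
- item 2+item 3: weight 12+6=18, value 7+24=31
Best: $44.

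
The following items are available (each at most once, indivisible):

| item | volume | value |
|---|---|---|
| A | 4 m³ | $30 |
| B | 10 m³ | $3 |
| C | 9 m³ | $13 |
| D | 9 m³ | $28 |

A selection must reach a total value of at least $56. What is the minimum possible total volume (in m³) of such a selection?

13

Subsets with value ≥ 56, sorted by total volume:
- A+D: volume 13, value 58
- A+C+D: volume 22, value 71
- A+B+D: volume 23, value 61
- A+B+C+D: volume 32, value 74
Minimum volume: 13 m³.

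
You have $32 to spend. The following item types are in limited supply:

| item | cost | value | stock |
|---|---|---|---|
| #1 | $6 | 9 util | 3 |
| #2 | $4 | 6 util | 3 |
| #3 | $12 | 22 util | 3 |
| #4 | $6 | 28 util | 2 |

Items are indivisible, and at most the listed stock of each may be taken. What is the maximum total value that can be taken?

Best selections within cost 32 and stock limits:
- 2×#2 + 1×#3 + 2×#4: cost 32, value 90
- 1×#1 + 1×#3 + 2×#4: cost 30, value 87
- 2×#1 + 2×#2 + 2×#4: cost 32, value 86
- 1×#2 + 1×#3 + 2×#4: cost 28, value 84
Best: 90 util.

90 util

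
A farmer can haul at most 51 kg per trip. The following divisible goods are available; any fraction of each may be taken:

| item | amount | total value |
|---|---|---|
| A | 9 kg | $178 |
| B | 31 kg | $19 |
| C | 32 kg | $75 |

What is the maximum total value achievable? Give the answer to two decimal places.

259.13

Take in order of value per unit:
- A (178/9 per unit): all 9 → value 178, running total 178.00
- C (75/32 per unit): all 32 → value 75, running total 253.00
- B (19/31 per unit): 10 of 31 → value 10×19/31 = 6.1290, running total 259.13
Total 259.13.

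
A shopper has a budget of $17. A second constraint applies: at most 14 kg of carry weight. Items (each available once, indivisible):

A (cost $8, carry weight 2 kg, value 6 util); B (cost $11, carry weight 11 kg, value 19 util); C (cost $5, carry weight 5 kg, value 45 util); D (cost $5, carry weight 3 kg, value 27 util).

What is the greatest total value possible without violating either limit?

Feasible sets respecting both limits:
- C+D: cost 10, carry weight 8, value 72
- A+C: cost 13, carry weight 7, value 51
- B+D: cost 16, carry weight 14, value 46
- C: cost 5, carry weight 5, value 45
Best: 72 util.

72 util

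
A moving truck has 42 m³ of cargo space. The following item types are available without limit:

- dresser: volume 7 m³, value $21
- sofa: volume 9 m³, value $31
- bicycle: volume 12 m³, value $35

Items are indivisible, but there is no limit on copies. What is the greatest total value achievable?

Best value-per-unit is sofa at 31/9; filling with it alone gives 4×31 = 124.
Optimal mix: 2×dresser + 3×sofa → volume 41, value 135.

$135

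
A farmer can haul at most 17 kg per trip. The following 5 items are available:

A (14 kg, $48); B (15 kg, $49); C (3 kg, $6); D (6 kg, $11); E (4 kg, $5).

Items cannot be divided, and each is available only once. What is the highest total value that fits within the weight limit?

Check high-value combinations within 17 kg:
- A+C: weight 14+3=17, value 48+6=54
- B: weight 15, value 49
- A: weight 14, value 48
- C+D+E: weight 3+6+4=13, value 6+11+5=22
Best: $54.

$54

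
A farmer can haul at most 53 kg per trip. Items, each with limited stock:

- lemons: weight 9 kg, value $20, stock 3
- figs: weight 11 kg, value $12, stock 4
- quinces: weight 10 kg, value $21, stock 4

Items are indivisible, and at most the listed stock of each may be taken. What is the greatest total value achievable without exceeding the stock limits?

Top feasible selections:
- 1×lemons + 4×quinces: weight 49, value 104
- 2×lemons + 3×quinces: weight 48, value 103
Best: $104.

$104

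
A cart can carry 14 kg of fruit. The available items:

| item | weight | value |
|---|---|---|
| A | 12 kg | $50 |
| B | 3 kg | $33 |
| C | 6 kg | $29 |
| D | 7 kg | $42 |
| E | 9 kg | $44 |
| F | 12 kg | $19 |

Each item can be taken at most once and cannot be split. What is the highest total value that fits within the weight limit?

$77

Check high-value combinations within 14 kg:
- B+E: weight 3+9=12, value 33+44=77
- B+D: weight 3+7=10, value 33+42=75
- C+D: weight 6+7=13, value 29+42=71
- B+C: weight 3+6=9, value 33+29=62
- A: weight 12, value 50
Best: $77.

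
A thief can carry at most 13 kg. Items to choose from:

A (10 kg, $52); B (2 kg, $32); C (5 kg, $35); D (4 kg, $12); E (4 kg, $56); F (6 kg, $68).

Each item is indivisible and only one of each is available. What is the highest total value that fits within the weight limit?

$156

Check high-value combinations within 13 kg:
- B+E+F: weight 2+4+6=12, value 32+56+68=156
- B+C+F: weight 2+5+6=13, value 32+35+68=135
- E+F: weight 4+6=10, value 56+68=124
- B+C+E: weight 2+5+4=11, value 32+35+56=123
- B+D+F: weight 2+4+6=12, value 32+12+68=112
Best: $156.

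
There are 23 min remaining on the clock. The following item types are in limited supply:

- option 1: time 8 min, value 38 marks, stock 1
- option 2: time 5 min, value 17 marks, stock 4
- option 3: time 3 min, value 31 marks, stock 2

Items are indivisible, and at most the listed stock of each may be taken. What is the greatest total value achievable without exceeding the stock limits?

Best selections within time 23 and stock limits:
- 1×option 1 + 1×option 2 + 2×option 3: time 19, value 117
- 3×option 2 + 2×option 3: time 21, value 113
Best: 117 marks.

117 marks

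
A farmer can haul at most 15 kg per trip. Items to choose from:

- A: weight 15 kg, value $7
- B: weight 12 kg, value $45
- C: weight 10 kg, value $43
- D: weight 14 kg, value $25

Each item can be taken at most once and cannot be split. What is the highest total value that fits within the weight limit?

Check high-value combinations within 15 kg:
- B: weight 12, value 45
- C: weight 10, value 43
- D: weight 14, value 25
- A: weight 15, value 7
Best: $45.

$45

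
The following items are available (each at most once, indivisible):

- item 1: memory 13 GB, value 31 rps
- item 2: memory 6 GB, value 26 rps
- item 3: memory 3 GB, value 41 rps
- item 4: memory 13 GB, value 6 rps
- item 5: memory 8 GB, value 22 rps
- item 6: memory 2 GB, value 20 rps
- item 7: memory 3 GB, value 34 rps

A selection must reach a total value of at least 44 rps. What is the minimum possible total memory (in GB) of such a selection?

Subsets with value ≥ 44, sorted by total memory:
- item 3+item 6: memory 5, value 61
- item 6+item 7: memory 5, value 54
- item 3+item 7: memory 6, value 75
- item 3+item 6+item 7: memory 8, value 95
Minimum memory: 5 GB.

5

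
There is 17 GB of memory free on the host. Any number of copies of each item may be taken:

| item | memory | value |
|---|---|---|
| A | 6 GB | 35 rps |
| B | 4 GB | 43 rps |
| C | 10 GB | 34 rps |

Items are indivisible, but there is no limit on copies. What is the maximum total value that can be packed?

Best value-per-unit is B at 43/4, and filling with it alone uses memory 4×4=16. No mix of the others beats 4×43 = 172.

172 rps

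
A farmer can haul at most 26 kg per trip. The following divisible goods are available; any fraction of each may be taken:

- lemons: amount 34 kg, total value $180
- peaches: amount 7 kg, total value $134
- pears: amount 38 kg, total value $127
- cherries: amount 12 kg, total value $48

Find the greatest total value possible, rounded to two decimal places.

Take in order of value per unit:
- peaches (134/7 per unit): all 7 → value 134, running total 134.00
- lemons (180/34 per unit): 19 of 34 → value 19×180/34 = 100.5882, running total 234.59
Total 234.59.

234.59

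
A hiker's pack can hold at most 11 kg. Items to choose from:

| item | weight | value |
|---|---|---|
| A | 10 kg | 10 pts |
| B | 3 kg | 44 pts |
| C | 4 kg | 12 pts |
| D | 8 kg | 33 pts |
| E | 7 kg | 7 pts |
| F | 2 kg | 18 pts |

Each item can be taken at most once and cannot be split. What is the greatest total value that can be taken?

Check high-value combinations within 11 kg:
- B+D: weight 3+8=11, value 44+33=77
- B+C+F: weight 3+4+2=9, value 44+12+18=74
- B+F: weight 3+2=5, value 44+18=62
- B+C: weight 3+4=7, value 44+12=56
Best: 77 pts.

77 pts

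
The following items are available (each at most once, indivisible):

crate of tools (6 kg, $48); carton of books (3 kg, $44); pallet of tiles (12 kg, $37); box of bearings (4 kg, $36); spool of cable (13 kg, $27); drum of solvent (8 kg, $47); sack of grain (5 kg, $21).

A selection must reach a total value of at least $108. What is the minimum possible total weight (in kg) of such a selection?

13

Subsets with value ≥ 108, sorted by total weight:
- crate of tools+carton of books+box of bearings: weight 13, value 128
- crate of tools+carton of books+sack of grain: weight 14, value 113
- carton of books+box of bearings+drum of solvent: weight 15, value 127
- carton of books+drum of solvent+sack of grain: weight 16, value 112
Minimum weight: 13 kg.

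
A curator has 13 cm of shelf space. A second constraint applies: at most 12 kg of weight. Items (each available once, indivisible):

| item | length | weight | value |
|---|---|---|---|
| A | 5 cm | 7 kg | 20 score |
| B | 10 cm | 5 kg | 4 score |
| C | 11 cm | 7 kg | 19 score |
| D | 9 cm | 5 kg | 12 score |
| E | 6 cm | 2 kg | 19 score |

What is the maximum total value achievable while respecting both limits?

Feasible sets respecting both limits:
- A+E: length 11, weight 9, value 39
- A: length 5, weight 7, value 20
- C: length 11, weight 7, value 19
Best: 39 score.

39 score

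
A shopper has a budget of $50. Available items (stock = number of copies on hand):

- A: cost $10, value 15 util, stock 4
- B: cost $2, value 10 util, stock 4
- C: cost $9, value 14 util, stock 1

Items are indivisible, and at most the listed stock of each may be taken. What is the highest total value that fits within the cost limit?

Top feasible selections:
- 4×A + 4×B: cost 48, value 100
- 3×A + 4×B + 1×C: cost 47, value 99
Best: 100 util.

100 util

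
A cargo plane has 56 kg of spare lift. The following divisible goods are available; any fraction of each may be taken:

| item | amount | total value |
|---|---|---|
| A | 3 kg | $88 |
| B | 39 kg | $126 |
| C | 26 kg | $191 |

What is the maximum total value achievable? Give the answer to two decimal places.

366.23

Take in order of value per unit:
- A (88/3 per unit): all 3 → value 88, running total 88.00
- C (191/26 per unit): all 26 → value 191, running total 279.00
- B (126/39 per unit): 27 of 39 → value 27×126/39 = 87.2308, running total 366.23
Total 366.23.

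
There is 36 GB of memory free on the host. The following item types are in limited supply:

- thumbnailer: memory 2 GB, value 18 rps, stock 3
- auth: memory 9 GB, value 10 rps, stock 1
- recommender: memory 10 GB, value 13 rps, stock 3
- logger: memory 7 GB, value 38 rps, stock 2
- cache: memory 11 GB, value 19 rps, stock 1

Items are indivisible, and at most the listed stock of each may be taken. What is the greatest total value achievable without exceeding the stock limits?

Best selections within memory 36 and stock limits:
- 3×thumbnailer + 2×logger + 1×cache: memory 31, value 149
- 3×thumbnailer + 1×recommender + 2×logger: memory 30, value 143
- 3×thumbnailer + 1×auth + 2×logger: memory 29, value 140
Best: 149 rps.

149 rps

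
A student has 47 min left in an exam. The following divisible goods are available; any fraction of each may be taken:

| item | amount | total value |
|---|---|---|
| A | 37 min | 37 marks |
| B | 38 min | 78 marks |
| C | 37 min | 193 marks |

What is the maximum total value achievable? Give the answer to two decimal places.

Take in order of value per unit:
- C (193/37 per unit): all 37 → value 193, running total 193.00
- B (78/38 per unit): 10 of 38 → value 10×78/38 = 20.5263, running total 213.53
Total 213.53.

213.53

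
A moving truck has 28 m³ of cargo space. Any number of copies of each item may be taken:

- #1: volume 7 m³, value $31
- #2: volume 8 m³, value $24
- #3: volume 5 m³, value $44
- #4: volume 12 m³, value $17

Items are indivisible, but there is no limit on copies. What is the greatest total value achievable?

Best value-per-unit is #3 at 44/5, and filling with it alone uses volume 5×5=25. No mix of the others beats 5×44 = 220.

$220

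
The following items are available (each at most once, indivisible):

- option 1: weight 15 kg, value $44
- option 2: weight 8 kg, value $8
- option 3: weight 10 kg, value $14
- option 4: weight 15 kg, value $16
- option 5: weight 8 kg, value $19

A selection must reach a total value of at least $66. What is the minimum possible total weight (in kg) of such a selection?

31

Subsets with value ≥ 66, sorted by total weight:
- option 1+option 2+option 5: weight 31, value 71
- option 1+option 3+option 5: weight 33, value 77
Minimum weight: 31 kg.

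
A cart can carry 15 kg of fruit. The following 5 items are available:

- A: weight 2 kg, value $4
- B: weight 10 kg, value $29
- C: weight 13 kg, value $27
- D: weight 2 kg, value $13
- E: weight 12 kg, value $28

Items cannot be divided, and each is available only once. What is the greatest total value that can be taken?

$46

Check high-value combinations within 15 kg:
- A+B+D: weight 2+10+2=14, value 4+29+13=46
- B+D: weight 10+2=12, value 29+13=42
- D+E: weight 2+12=14, value 13+28=41
- C+D: weight 13+2=15, value 27+13=40
- A+B: weight 2+10=12, value 4+29=33
Best: $46.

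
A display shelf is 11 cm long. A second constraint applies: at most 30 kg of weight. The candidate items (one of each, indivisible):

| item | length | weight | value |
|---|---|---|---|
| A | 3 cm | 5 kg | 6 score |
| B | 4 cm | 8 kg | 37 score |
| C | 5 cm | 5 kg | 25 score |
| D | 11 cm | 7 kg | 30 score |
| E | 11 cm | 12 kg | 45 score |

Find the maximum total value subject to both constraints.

62 score

Feasible sets respecting both limits:
- B+C: length 9, weight 13, value 62
- E: length 11, weight 12, value 45
- A+B: length 7, weight 13, value 43
Best: 62 score.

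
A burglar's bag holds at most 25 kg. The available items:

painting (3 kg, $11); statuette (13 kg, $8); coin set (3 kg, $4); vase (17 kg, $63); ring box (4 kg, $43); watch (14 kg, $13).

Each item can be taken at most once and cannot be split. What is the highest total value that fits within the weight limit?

Check high-value combinations within 25 kg:
- painting+vase+ring box: weight 3+17+4=24, value 11+63+43=117
- coin set+vase+ring box: weight 3+17+4=24, value 4+63+43=110
- vase+ring box: weight 17+4=21, value 63+43=106
Best: $117.

$117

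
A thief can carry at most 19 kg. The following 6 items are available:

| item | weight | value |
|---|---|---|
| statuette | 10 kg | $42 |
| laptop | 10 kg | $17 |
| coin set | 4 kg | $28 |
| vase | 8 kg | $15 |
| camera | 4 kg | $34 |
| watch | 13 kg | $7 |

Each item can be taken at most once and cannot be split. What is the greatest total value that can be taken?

Check high-value combinations within 19 kg:
- statuette+coin set+camera: weight 10+4+4=18, value 42+28+34=104
- laptop+coin set+camera: weight 10+4+4=18, value 17+28+34=79
- coin set+vase+camera: weight 4+8+4=16, value 28+15+34=77
- statuette+camera: weight 10+4=14, value 42+34=76
- statuette+coin set: weight 10+4=14, value 42+28=70
Best: $104.

$104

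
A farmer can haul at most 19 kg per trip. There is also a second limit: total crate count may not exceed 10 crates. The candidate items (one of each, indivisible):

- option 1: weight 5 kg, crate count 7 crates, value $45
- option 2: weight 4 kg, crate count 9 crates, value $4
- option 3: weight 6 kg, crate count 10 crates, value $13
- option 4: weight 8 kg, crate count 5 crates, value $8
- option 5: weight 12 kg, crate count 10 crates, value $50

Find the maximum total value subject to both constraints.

Feasible sets respecting both limits:
- option 5: weight 12, crate count 10, value 50
- option 1: weight 5, crate count 7, value 45
- option 3: weight 6, crate count 10, value 13
- option 4: weight 8, crate count 5, value 8
Best: $50.

$50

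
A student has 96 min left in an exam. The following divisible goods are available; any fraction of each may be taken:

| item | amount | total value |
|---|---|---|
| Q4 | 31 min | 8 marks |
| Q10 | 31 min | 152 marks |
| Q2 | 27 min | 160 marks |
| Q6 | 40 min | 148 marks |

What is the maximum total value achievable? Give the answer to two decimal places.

452.60

Take in order of value per unit:
- Q2 (160/27 per unit): all 27 → value 160, running total 160.00
- Q10 (152/31 per unit): all 31 → value 152, running total 312.00
- Q6 (148/40 per unit): 38 of 40 → value 38×148/40 = 140.6000, running total 452.60
Total 452.60.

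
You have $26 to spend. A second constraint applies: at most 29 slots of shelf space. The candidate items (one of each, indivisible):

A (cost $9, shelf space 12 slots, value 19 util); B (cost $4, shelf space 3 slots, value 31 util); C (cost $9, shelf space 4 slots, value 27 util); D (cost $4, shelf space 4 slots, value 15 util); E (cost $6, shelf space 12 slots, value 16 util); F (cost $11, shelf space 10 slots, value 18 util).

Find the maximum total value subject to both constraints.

Feasible sets respecting both limits:
- A+B+C+D: cost 26, shelf space 23, value 92
- B+C+D+E: cost 23, shelf space 23, value 89
- B+D+E+F: cost 25, shelf space 29, value 80
- A+B+C: cost 22, shelf space 19, value 77
Best: 92 util.

92 util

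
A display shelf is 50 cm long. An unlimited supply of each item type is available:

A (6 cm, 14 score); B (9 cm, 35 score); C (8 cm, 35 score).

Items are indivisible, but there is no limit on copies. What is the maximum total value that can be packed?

Best value-per-unit is C at 35/8; filling with it alone gives 6×35 = 210.
Optimal mix: 2×B + 4×C → length 50, value 210.

210 score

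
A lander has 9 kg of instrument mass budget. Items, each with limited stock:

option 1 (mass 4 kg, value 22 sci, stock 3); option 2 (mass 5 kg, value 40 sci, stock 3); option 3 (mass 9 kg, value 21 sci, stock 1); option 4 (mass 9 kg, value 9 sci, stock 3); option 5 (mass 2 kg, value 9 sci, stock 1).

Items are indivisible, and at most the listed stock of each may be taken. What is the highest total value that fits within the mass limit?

62 sci

Top feasible selections:
- 1×option 1 + 1×option 2: mass 9, value 62
- 1×option 2 + 1×option 5: mass 7, value 49
- 2×option 1: mass 8, value 44
- 1×option 2: mass 5, value 40
Best: 62 sci.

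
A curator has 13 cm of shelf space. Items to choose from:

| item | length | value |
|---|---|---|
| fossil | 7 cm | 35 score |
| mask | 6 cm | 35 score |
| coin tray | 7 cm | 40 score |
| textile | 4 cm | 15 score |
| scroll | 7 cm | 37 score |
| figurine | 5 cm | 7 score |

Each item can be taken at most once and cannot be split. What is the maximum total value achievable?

75 score

This is a 0/1 knapsack; check combinations near the capacity.
- mask+coin tray: length 6+7=13, value 35+40=75
- mask+scroll: length 6+7=13, value 35+37=72
- fossil+mask: length 7+6=13, value 35+35=70
- coin tray+textile: length 7+4=11, value 40+15=55
Best: 75 score.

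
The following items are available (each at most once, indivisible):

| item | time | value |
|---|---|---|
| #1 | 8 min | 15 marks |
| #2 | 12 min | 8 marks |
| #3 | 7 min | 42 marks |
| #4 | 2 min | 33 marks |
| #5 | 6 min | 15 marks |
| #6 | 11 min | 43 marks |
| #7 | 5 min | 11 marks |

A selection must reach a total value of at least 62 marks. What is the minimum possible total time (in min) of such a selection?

9

Subsets with value ≥ 62, sorted by total time:
- #3+#4: time 9, value 75
- #4+#6: time 13, value 76
- #3+#4+#7: time 14, value 86
- #3+#4+#5: time 15, value 90
Minimum time: 9 min.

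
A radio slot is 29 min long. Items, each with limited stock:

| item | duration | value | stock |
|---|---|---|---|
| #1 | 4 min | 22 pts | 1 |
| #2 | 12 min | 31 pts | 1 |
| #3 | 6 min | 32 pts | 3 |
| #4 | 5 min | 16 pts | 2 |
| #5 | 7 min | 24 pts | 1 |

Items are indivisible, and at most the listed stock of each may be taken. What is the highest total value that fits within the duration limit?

Top feasible selections:
- 1×#1 + 3×#3 + 1×#5: duration 29, value 142
- 1×#1 + 3×#3 + 1×#4: duration 27, value 134
- 3×#3 + 2×#4: duration 28, value 128
- 1×#1 + 2×#3 + 1×#4 + 1×#5: duration 28, value 126
Best: 142 pts.

142 pts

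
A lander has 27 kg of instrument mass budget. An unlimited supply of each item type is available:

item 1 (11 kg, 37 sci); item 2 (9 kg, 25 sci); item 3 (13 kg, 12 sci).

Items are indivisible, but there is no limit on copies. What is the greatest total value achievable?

Best value-per-unit is item 1 at 37/11; filling with it alone gives 2×37 = 74.
Optimal mix: 3×item 2 → mass 27, value 75.

75 sci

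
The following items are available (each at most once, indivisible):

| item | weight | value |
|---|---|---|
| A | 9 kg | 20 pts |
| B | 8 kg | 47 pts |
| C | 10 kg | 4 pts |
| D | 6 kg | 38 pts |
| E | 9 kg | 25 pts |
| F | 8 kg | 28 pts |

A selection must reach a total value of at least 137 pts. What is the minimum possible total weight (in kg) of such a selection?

31

Subsets with value ≥ 137, sorted by total weight:
- B+D+E+F: weight 31, value 138
- A+B+D+E+F: weight 40, value 158
- B+C+D+E+F: weight 41, value 142
Minimum weight: 31 kg.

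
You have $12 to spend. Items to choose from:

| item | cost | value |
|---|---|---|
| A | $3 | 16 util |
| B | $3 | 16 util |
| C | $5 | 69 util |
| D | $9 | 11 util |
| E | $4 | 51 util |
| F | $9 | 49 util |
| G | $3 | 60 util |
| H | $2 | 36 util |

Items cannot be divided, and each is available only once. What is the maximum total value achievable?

Check high-value combinations within $12:
- C+E+G: cost 5+4+3=12, value 69+51+60=180
- C+G+H: cost 5+3+2=10, value 69+60+36=165
- A+E+G+H: cost 3+4+3+2=12, value 16+51+60+36=163
- B+E+G+H: cost 3+4+3+2=12, value 16+51+60+36=163
Best: 180 util.

180 util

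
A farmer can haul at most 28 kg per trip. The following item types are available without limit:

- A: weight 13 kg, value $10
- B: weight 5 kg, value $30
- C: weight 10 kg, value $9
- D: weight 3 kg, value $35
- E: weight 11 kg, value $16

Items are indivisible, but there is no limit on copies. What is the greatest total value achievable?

Best value-per-unit is D at 35/3, and filling with it alone uses weight 9×3=27. No mix of the others beats 9×35 = 315.

$315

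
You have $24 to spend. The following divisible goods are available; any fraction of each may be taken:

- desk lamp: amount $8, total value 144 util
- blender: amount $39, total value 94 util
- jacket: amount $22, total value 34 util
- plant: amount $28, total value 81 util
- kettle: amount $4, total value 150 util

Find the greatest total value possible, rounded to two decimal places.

Take in order of value per unit:
- kettle (150/4 per unit): all 4 → value 150, running total 150.00
- desk lamp (144/8 per unit): all 8 → value 144, running total 294.00
- plant (81/28 per unit): 12 of 28 → value 12×81/28 = 34.7143, running total 328.71
Total 328.71.

328.71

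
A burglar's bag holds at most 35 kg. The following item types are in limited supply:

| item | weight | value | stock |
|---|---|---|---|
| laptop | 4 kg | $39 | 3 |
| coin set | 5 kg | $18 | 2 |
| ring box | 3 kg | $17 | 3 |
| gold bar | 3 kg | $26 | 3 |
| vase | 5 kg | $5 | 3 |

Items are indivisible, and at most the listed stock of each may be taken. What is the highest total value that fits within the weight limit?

$264

Best selections within weight 35 and stock limits:
- 3×laptop + 1×coin set + 3×ring box + 3×gold bar: weight 35, value 264
- 3×laptop + 3×ring box + 3×gold bar + 1×vase: weight 35, value 251
Best: $264.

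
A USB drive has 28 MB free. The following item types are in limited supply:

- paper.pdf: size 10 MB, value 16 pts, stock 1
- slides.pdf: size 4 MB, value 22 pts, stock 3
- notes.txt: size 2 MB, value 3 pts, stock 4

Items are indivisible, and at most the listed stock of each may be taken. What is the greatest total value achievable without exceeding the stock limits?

Best selections within size 28 and stock limits:
- 1×paper.pdf + 3×slides.pdf + 3×notes.txt: size 28, value 91
- 1×paper.pdf + 3×slides.pdf + 2×notes.txt: size 26, value 88
- 1×paper.pdf + 3×slides.pdf + 1×notes.txt: size 24, value 85
Best: 91 pts.

91 pts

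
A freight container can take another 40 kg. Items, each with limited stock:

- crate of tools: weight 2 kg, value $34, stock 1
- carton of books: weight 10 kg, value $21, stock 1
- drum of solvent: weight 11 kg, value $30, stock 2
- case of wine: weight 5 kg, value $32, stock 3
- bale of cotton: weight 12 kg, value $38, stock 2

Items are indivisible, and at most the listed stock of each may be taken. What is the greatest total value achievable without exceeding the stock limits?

Top feasible selections:
- 1×crate of tools + 1×drum of solvent + 3×case of wine + 1×bale of cotton: weight 40, value 198
- 1×crate of tools + 2×drum of solvent + 3×case of wine: weight 39, value 190
- 1×crate of tools + 1×carton of books + 3×case of wine + 1×bale of cotton: weight 39, value 189
- 1×crate of tools + 1×carton of books + 1×drum of solvent + 3×case of wine: weight 38, value 181
Best: $198.

$198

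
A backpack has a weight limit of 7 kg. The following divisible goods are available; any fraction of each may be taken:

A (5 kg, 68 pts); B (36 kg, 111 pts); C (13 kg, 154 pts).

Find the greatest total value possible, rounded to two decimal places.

91.69

Take in order of value per unit:
- A (68/5 per unit): all 5 → value 68, running total 68.00
- C (154/13 per unit): 2 of 13 → value 2×154/13 = 23.6923, running total 91.69
Total 91.69.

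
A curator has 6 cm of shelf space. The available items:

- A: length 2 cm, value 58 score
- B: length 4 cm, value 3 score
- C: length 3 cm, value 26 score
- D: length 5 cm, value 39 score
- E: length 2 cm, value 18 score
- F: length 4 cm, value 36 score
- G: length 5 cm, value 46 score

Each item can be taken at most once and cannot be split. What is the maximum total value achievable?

94 score

Check high-value combinations within 6 cm:
- A+F: length 2+4=6, value 58+36=94
- A+C: length 2+3=5, value 58+26=84
- A+E: length 2+2=4, value 58+18=76
- A+B: length 2+4=6, value 58+3=61
Best: 94 score.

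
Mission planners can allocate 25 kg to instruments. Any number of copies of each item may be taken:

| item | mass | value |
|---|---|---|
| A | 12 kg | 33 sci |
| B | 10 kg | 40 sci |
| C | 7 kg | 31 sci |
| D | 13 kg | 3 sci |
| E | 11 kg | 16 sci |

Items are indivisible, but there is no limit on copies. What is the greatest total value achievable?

Best value-per-unit is C at 31/7; filling with it alone gives 3×31 = 93.
Optimal mix: 1×B + 2×C → mass 24, value 102.

102 sci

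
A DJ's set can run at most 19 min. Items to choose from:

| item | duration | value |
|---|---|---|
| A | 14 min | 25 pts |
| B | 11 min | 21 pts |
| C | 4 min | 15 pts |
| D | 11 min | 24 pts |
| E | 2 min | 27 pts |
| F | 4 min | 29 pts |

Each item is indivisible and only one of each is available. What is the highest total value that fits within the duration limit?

Check high-value combinations within 19 min:
- D+E+F: duration 11+2+4=17, value 24+27+29=80
- B+E+F: duration 11+2+4=17, value 21+27+29=77
- C+E+F: duration 4+2+4=10, value 15+27+29=71
- C+D+F: duration 4+11+4=19, value 15+24+29=68
Best: 80 pts.

80 pts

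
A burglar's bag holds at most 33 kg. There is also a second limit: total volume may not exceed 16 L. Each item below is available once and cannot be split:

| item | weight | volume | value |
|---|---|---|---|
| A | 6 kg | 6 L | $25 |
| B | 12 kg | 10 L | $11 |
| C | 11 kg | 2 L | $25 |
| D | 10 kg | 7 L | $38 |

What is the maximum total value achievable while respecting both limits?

Feasible sets respecting both limits:
- A+C+D: weight 27, volume 15, value 88
- A+D: weight 16, volume 13, value 63
- C+D: weight 21, volume 9, value 63
- A+C: weight 17, volume 8, value 50
Best: $88.

$88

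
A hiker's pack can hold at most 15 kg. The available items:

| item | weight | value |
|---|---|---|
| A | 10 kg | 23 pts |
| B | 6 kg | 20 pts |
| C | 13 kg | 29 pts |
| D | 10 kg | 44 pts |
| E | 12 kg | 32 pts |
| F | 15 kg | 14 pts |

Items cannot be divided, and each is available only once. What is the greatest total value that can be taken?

This is a 0/1 knapsack; check combinations near the capacity.
- D: weight 10, value 44
- E: weight 12, value 32
- C: weight 13, value 29
- A: weight 10, value 23
- B: weight 6, value 20
Best: 44 pts.

44 pts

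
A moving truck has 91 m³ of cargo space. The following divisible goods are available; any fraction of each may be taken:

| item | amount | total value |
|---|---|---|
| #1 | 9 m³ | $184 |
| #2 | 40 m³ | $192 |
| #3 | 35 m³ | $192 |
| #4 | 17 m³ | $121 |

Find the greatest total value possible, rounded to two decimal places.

Take in order of value per unit:
- #1 (184/9 per unit): all 9 → value 184, running total 184.00
- #4 (121/17 per unit): all 17 → value 121, running total 305.00
- #3 (192/35 per unit): all 35 → value 192, running total 497.00
- #2 (192/40 per unit): 30 of 40 → value 30×192/40 = 144.0000, running total 641.00
Total 641.00.

641.00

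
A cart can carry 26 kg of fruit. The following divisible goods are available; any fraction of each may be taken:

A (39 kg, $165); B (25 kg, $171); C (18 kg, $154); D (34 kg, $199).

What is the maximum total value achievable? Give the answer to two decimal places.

208.72

Take in order of value per unit:
- C (154/18 per unit): all 18 → value 154, running total 154.00
- B (171/25 per unit): 8 of 25 → value 8×171/25 = 54.7200, running total 208.72
Total 208.72.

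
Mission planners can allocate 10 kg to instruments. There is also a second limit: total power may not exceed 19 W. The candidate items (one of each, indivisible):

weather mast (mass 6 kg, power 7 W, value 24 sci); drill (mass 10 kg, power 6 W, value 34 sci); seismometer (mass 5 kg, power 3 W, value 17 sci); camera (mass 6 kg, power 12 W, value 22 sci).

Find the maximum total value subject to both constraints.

Feasible sets respecting both limits:
- drill: mass 10, power 6, value 34
- weather mast: mass 6, power 7, value 24
- camera: mass 6, power 12, value 22
Best: 34 sci.

34 sci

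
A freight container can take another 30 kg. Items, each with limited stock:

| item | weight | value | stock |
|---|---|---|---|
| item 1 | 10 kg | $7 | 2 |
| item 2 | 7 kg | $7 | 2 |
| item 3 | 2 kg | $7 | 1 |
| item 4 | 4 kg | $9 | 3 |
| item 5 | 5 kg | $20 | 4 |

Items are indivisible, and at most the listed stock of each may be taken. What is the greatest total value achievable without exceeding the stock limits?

$105

Best selections within weight 30 and stock limits:
- 1×item 3 + 2×item 4 + 4×item 5: weight 30, value 105
- 2×item 4 + 4×item 5: weight 28, value 98
Best: $105.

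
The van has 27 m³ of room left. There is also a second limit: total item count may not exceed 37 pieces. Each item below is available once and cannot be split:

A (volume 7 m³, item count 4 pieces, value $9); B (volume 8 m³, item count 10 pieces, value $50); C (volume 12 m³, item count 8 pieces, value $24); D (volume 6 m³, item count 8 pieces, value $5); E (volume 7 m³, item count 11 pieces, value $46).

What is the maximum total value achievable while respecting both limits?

$120

Feasible sets respecting both limits:
- B+C+E: volume 27, item count 29, value 120
- A+B+E: volume 22, item count 25, value 105
- B+D+E: volume 21, item count 29, value 101
Best: $120.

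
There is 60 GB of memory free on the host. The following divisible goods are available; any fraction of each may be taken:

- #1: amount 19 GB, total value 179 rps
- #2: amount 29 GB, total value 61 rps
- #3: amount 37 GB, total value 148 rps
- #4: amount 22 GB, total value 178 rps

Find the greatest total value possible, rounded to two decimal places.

433.00

Take in order of value per unit:
- #1 (179/19 per unit): all 19 → value 179, running total 179.00
- #4 (178/22 per unit): all 22 → value 178, running total 357.00
- #3 (148/37 per unit): 19 of 37 → value 19×148/37 = 76.0000, running total 433.00
Total 433.00.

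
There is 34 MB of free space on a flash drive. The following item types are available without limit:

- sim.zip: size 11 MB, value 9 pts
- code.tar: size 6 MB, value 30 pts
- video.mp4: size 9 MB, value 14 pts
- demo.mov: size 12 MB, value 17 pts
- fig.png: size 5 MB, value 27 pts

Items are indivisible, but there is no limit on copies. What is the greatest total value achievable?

174 pts

Best value-per-unit is fig.png at 27/5; filling with it alone gives 6×27 = 162.
Optimal mix: 4×code.tar + 2×fig.png → size 34, value 174.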